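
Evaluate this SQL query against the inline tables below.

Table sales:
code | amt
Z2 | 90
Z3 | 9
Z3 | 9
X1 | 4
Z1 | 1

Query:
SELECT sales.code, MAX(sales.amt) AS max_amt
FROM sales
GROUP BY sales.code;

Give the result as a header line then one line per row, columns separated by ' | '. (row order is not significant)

== RESULT ==
sales.code | max_amt
Z2 | 90
Z3 | 9
X1 | 4
Z1 | 1

Derivation:
After GROUP BY (4 rows):
sales.code | max_amt
Z2 | 90
Z3 | 9
X1 | 4
Z1 | 1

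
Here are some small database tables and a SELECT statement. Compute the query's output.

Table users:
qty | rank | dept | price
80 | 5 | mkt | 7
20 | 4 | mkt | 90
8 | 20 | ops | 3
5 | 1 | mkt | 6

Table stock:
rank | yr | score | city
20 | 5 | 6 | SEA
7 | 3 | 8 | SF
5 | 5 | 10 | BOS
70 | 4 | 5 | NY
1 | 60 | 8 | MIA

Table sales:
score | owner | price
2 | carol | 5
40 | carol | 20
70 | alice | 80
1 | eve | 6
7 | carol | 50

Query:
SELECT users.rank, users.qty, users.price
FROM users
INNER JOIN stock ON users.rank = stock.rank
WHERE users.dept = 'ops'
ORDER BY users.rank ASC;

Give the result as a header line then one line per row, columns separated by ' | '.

After JOIN stock (3 rows):
users.qty | users.rank | users.dept | users.price | stock.rank | stock.yr | stock.score | stock.city
80 | 5 | mkt | 7 | 5 | 5 | 10 | BOS
8 | 20 | ops | 3 | 20 | 5 | 6 | SEA
5 | 1 | mkt | 6 | 1 | 60 | 8 | MIA
After WHERE (1 rows):
users.qty | users.rank | users.dept | users.price | stock.rank | stock.yr | stock.score | stock.city
8 | 20 | ops | 3 | 20 | 5 | 6 | SEA
After SELECT (1 rows):
users.rank | users.qty | users.price
20 | 8 | 3
After ORDER BY (1 rows):
users.rank | users.qty | users.price
20 | 8 | 3

== RESULT ==
users.rank | users.qty | users.price
20 | 8 | 3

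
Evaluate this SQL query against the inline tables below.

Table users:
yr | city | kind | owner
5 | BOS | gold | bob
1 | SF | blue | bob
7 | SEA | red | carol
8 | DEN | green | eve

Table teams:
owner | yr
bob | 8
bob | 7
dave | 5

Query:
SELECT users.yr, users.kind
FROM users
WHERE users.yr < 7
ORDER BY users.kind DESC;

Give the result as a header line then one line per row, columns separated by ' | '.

After WHERE (2 rows):
users.yr | users.city | users.kind | users.owner
5 | BOS | gold | bob
1 | SF | blue | bob
After SELECT (2 rows):
users.yr | users.kind
5 | gold
1 | blue
After ORDER BY (2 rows):
users.yr | users.kind
5 | gold
1 | blue

== RESULT ==
users.yr | users.kind
5 | gold
1 | blue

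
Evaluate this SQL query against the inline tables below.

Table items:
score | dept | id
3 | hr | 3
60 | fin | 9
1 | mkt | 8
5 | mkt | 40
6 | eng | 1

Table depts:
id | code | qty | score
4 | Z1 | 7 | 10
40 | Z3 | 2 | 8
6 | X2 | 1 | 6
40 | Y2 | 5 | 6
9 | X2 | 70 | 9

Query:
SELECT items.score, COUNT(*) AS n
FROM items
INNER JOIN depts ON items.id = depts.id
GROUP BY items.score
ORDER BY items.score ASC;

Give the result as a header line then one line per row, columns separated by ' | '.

== RESULT ==
items.score | n
5 | 2
60 | 1

Derivation:
After JOIN depts (3 rows):
items.score | items.dept | items.id | depts.id | depts.code | depts.qty | depts.score
60 | fin | 9 | 9 | X2 | 70 | 9
5 | mkt | 40 | 40 | Z3 | 2 | 8
5 | mkt | 40 | 40 | Y2 | 5 | 6
After GROUP BY (2 rows):
items.score | n
60 | 1
5 | 2
After ORDER BY (2 rows):
items.score | n
5 | 2
60 | 1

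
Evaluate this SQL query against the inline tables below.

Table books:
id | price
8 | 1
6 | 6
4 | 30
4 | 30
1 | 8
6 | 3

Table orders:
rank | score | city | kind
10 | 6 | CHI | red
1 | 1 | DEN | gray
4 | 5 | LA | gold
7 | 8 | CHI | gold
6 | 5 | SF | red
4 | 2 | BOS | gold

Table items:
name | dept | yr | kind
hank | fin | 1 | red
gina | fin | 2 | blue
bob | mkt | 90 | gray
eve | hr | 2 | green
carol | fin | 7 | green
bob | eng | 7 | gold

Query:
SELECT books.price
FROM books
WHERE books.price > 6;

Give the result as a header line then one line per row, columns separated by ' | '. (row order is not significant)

After WHERE (3 rows):
books.id | books.price
4 | 30
4 | 30
1 | 8
After SELECT (3 rows):
books.price
30
30
8

== RESULT ==
books.price
30
30
8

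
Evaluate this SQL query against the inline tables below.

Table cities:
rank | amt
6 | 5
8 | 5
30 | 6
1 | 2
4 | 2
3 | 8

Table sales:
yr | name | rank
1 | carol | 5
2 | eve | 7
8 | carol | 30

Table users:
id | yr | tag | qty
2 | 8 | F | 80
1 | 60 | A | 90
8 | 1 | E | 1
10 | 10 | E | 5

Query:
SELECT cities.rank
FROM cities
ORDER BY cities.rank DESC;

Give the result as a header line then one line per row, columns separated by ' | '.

After SELECT (6 rows):
cities.rank
6
8
30
1
4
3
After ORDER BY (6 rows):
cities.rank
30
8
6
4
3
1

== RESULT ==
cities.rank
30
8
6
4
3
1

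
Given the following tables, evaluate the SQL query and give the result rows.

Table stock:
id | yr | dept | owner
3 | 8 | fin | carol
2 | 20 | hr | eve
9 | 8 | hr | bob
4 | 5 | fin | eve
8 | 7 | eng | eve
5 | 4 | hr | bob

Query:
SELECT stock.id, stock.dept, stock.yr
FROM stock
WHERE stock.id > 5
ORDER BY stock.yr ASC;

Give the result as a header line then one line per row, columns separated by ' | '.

After WHERE (2 rows):
stock.id | stock.yr | stock.dept | stock.owner
9 | 8 | hr | bob
8 | 7 | eng | eve
After SELECT (2 rows):
stock.id | stock.dept | stock.yr
9 | hr | 8
8 | eng | 7
After ORDER BY (2 rows):
stock.id | stock.dept | stock.yr
8 | eng | 7
9 | hr | 8

== RESULT ==
stock.id | stock.dept | stock.yr
8 | eng | 7
9 | hr | 8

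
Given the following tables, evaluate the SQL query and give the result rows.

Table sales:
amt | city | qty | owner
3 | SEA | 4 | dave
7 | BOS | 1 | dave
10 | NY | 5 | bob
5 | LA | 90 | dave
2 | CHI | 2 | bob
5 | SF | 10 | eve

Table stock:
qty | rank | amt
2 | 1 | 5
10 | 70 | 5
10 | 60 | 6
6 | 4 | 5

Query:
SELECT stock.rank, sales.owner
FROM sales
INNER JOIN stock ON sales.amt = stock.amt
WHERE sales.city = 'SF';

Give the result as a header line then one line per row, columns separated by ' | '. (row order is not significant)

== RESULT ==
stock.rank | sales.owner
1 | eve
70 | eve
4 | eve

Derivation:
After JOIN stock (6 rows):
sales.amt | sales.city | sales.qty | sales.owner | stock.qty | stock.rank | stock.amt
5 | LA | 90 | dave | 2 | 1 | 5
5 | LA | 90 | dave | 10 | 70 | 5
5 | LA | 90 | dave | 6 | 4 | 5
5 | SF | 10 | eve | 2 | 1 | 5
5 | SF | 10 | eve | 10 | 70 | 5
5 | SF | 10 | eve | 6 | 4 | 5
After WHERE (3 rows):
sales.amt | sales.city | sales.qty | sales.owner | stock.qty | stock.rank | stock.amt
5 | SF | 10 | eve | 2 | 1 | 5
5 | SF | 10 | eve | 10 | 70 | 5
5 | SF | 10 | eve | 6 | 4 | 5
After SELECT (3 rows):
stock.rank | sales.owner
1 | eve
70 | eve
4 | eve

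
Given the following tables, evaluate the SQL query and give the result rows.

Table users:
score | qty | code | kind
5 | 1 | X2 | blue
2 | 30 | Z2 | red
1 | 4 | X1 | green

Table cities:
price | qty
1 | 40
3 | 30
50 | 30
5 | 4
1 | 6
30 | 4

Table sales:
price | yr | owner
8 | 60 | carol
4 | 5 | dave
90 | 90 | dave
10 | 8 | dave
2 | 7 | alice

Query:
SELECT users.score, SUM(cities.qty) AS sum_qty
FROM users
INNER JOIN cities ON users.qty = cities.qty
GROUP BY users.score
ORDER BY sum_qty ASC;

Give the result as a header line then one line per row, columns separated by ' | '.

After JOIN cities (4 rows):
users.score | users.qty | users.code | users.kind | cities.price | cities.qty
2 | 30 | Z2 | red | 3 | 30
2 | 30 | Z2 | red | 50 | 30
1 | 4 | X1 | green | 5 | 4
1 | 4 | X1 | green | 30 | 4
After GROUP BY (2 rows):
users.score | sum_qty
2 | 60
1 | 8
After ORDER BY (2 rows):
users.score | sum_qty
1 | 8
2 | 60

== RESULT ==
users.score | sum_qty
1 | 8
2 | 60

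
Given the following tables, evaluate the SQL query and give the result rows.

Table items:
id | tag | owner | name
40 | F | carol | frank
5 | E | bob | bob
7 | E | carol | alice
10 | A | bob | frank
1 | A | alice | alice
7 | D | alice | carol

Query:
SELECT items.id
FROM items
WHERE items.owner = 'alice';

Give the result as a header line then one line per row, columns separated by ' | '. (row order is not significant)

== RESULT ==
items.id
1
7

Derivation:
After WHERE (2 rows):
items.id | items.tag | items.owner | items.name
1 | A | alice | alice
7 | D | alice | carol
After SELECT (2 rows):
items.id
1
7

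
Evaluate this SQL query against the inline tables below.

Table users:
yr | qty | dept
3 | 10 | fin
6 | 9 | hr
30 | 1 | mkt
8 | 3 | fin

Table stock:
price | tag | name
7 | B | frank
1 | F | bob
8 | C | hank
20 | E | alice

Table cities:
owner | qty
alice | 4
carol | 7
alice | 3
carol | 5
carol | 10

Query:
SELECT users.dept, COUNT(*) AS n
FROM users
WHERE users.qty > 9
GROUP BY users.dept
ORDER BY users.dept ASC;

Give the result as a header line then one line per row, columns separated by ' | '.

After WHERE (1 rows):
users.yr | users.qty | users.dept
3 | 10 | fin
After GROUP BY (1 rows):
users.dept | n
fin | 1
After ORDER BY (1 rows):
users.dept | n
fin | 1

== RESULT ==
users.dept | n
fin | 1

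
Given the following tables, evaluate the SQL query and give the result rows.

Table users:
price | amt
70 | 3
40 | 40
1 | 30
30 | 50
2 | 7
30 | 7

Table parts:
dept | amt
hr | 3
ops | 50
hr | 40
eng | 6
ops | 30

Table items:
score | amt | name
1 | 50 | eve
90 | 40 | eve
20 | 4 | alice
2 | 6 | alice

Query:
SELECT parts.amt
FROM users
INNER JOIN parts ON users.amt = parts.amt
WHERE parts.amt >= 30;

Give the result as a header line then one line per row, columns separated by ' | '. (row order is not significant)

After JOIN parts (4 rows):
users.price | users.amt | parts.dept | parts.amt
70 | 3 | hr | 3
40 | 40 | hr | 40
1 | 30 | ops | 30
30 | 50 | ops | 50
After WHERE (3 rows):
users.price | users.amt | parts.dept | parts.amt
40 | 40 | hr | 40
1 | 30 | ops | 30
30 | 50 | ops | 50
After SELECT (3 rows):
parts.amt
40
30
50

== RESULT ==
parts.amt
40
30
50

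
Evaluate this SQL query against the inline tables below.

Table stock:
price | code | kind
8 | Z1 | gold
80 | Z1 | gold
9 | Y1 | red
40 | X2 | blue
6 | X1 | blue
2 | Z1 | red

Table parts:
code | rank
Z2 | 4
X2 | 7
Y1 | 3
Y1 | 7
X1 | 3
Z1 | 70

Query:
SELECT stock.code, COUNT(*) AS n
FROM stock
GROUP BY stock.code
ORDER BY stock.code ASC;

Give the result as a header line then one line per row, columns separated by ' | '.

== RESULT ==
stock.code | n
X1 | 1
X2 | 1
Y1 | 1
Z1 | 3

Derivation:
After GROUP BY (4 rows):
stock.code | n
Z1 | 3
Y1 | 1
X2 | 1
X1 | 1
After ORDER BY (4 rows):
stock.code | n
X1 | 1
X2 | 1
Y1 | 1
Z1 | 3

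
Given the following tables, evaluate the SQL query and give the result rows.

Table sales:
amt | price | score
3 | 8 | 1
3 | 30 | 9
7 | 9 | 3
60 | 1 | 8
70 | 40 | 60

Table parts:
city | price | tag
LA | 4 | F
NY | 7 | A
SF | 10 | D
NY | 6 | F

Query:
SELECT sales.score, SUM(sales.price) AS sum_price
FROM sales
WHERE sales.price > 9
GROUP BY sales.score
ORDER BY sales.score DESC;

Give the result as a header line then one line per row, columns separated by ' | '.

After WHERE (2 rows):
sales.amt | sales.price | sales.score
3 | 30 | 9
70 | 40 | 60
After GROUP BY (2 rows):
sales.score | sum_price
9 | 30
60 | 40
After ORDER BY (2 rows):
sales.score | sum_price
60 | 40
9 | 30

== RESULT ==
sales.score | sum_price
60 | 40
9 | 30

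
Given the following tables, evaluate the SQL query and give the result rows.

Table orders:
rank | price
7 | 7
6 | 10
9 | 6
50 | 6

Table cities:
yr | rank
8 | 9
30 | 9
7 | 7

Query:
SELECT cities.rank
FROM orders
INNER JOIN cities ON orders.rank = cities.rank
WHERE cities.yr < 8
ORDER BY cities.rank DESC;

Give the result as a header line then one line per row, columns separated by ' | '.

After JOIN cities (3 rows):
orders.rank | orders.price | cities.yr | cities.rank
7 | 7 | 7 | 7
9 | 6 | 8 | 9
9 | 6 | 30 | 9
After WHERE (1 rows):
orders.rank | orders.price | cities.yr | cities.rank
7 | 7 | 7 | 7
After SELECT (1 rows):
cities.rank
7
After ORDER BY (1 rows):
cities.rank
7

== RESULT ==
cities.rank
7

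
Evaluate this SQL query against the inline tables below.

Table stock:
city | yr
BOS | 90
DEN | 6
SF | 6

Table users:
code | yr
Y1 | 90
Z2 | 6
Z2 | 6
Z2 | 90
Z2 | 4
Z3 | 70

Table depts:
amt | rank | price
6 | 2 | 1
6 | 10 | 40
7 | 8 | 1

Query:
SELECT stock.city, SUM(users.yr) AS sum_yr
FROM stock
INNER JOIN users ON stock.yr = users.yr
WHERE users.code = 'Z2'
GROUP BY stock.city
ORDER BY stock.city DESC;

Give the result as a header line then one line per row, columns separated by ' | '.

After JOIN users (6 rows):
stock.city | stock.yr | users.code | users.yr
BOS | 90 | Y1 | 90
BOS | 90 | Z2 | 90
DEN | 6 | Z2 | 6
DEN | 6 | Z2 | 6
SF | 6 | Z2 | 6
SF | 6 | Z2 | 6
After WHERE (5 rows):
stock.city | stock.yr | users.code | users.yr
BOS | 90 | Z2 | 90
DEN | 6 | Z2 | 6
DEN | 6 | Z2 | 6
SF | 6 | Z2 | 6
SF | 6 | Z2 | 6
After GROUP BY (3 rows):
stock.city | sum_yr
BOS | 90
DEN | 12
SF | 12
After ORDER BY (3 rows):
stock.city | sum_yr
SF | 12
DEN | 12
BOS | 90

== RESULT ==
stock.city | sum_yr
SF | 12
DEN | 12
BOS | 90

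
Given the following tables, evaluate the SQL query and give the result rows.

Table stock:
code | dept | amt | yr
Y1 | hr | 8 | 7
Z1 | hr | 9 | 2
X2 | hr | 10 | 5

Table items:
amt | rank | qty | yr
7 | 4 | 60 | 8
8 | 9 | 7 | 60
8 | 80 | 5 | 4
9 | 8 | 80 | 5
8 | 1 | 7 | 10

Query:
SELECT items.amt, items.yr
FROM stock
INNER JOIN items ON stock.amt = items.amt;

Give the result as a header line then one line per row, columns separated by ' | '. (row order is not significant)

After JOIN items (4 rows):
stock.code | stock.dept | stock.amt | stock.yr | items.amt | items.rank | items.qty | items.yr
Y1 | hr | 8 | 7 | 8 | 9 | 7 | 60
Y1 | hr | 8 | 7 | 8 | 80 | 5 | 4
Y1 | hr | 8 | 7 | 8 | 1 | 7 | 10
Z1 | hr | 9 | 2 | 9 | 8 | 80 | 5
After SELECT (4 rows):
items.amt | items.yr
8 | 60
8 | 4
8 | 10
9 | 5

== RESULT ==
items.amt | items.yr
8 | 60
8 | 4
8 | 10
9 | 5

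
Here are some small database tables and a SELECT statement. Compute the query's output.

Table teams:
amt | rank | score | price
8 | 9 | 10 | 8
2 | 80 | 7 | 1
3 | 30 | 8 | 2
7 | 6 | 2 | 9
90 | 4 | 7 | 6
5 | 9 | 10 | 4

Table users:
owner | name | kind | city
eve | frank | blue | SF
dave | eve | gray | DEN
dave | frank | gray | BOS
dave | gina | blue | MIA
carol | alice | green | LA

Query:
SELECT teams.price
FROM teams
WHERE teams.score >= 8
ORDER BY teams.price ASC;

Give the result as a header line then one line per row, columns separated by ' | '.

== RESULT ==
teams.price
2
4
8

Derivation:
After WHERE (3 rows):
teams.amt | teams.rank | teams.score | teams.price
8 | 9 | 10 | 8
3 | 30 | 8 | 2
5 | 9 | 10 | 4
After SELECT (3 rows):
teams.price
8
2
4
After ORDER BY (3 rows):
teams.price
2
4
8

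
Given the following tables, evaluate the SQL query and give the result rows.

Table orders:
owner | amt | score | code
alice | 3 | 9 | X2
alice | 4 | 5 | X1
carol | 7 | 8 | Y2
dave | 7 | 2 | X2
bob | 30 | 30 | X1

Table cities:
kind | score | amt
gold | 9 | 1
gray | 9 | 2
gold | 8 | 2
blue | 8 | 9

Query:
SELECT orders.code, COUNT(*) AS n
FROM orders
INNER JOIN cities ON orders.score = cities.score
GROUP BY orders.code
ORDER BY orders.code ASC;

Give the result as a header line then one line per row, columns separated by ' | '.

After JOIN cities (4 rows):
orders.owner | orders.amt | orders.score | orders.code | cities.kind | cities.score | cities.amt
alice | 3 | 9 | X2 | gold | 9 | 1
alice | 3 | 9 | X2 | gray | 9 | 2
carol | 7 | 8 | Y2 | gold | 8 | 2
carol | 7 | 8 | Y2 | blue | 8 | 9
After GROUP BY (2 rows):
orders.code | n
X2 | 2
Y2 | 2
After ORDER BY (2 rows):
orders.code | n
X2 | 2
Y2 | 2

== RESULT ==
orders.code | n
X2 | 2
Y2 | 2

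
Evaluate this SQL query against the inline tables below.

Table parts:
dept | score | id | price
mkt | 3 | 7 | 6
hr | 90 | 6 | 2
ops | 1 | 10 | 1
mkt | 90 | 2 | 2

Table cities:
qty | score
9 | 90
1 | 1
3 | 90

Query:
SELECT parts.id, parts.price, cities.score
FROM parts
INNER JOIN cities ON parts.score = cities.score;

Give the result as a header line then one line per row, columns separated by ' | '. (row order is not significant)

== RESULT ==
parts.id | parts.price | cities.score
6 | 2 | 90
6 | 2 | 90
10 | 1 | 1
2 | 2 | 90
2 | 2 | 90

Derivation:
After JOIN cities (5 rows):
parts.dept | parts.score | parts.id | parts.price | cities.qty | cities.score
hr | 90 | 6 | 2 | 9 | 90
hr | 90 | 6 | 2 | 3 | 90
ops | 1 | 10 | 1 | 1 | 1
mkt | 90 | 2 | 2 | 9 | 90
mkt | 90 | 2 | 2 | 3 | 90
After SELECT (5 rows):
parts.id | parts.price | cities.score
6 | 2 | 90
6 | 2 | 90
10 | 1 | 1
2 | 2 | 90
2 | 2 | 90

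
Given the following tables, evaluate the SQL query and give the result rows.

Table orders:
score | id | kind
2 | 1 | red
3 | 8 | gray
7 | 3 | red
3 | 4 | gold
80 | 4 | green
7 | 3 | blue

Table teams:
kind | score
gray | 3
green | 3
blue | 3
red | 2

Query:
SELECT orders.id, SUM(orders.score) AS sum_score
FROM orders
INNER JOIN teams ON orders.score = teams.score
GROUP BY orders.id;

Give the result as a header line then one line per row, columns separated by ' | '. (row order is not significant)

== RESULT ==
orders.id | sum_score
1 | 2
8 | 9
4 | 9

Derivation:
After JOIN teams (7 rows):
orders.score | orders.id | orders.kind | teams.kind | teams.score
2 | 1 | red | red | 2
3 | 8 | gray | gray | 3
3 | 8 | gray | green | 3
3 | 8 | gray | blue | 3
3 | 4 | gold | gray | 3
3 | 4 | gold | green | 3
3 | 4 | gold | blue | 3
After GROUP BY (3 rows):
orders.id | sum_score
1 | 2
8 | 9
4 | 9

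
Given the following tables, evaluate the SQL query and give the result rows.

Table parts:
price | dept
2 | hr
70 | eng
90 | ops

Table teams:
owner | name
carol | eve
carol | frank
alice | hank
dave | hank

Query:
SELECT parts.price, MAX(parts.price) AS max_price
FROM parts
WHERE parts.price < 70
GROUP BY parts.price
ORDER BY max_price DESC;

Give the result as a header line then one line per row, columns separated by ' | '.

After WHERE (1 rows):
parts.price | parts.dept
2 | hr
After GROUP BY (1 rows):
parts.price | max_price
2 | 2
After ORDER BY (1 rows):
parts.price | max_price
2 | 2

== RESULT ==
parts.price | max_price
2 | 2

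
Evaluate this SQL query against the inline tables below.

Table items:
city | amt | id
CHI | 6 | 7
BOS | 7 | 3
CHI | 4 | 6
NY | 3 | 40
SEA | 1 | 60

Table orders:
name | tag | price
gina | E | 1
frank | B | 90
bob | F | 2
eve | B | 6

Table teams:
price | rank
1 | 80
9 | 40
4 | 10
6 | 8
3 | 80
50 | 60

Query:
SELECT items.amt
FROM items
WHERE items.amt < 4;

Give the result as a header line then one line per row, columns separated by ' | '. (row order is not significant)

== RESULT ==
items.amt
3
1

Derivation:
After WHERE (2 rows):
items.city | items.amt | items.id
NY | 3 | 40
SEA | 1 | 60
After SELECT (2 rows):
items.amt
3
1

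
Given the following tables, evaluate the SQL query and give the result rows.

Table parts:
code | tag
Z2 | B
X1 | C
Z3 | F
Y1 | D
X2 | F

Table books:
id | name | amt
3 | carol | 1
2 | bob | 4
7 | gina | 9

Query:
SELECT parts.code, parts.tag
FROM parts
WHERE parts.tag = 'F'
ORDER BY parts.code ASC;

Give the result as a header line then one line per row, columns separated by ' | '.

== RESULT ==
parts.code | parts.tag
X2 | F
Z3 | F

Derivation:
After WHERE (2 rows):
parts.code | parts.tag
Z3 | F
X2 | F
After SELECT (2 rows):
parts.code | parts.tag
Z3 | F
X2 | F
After ORDER BY (2 rows):
parts.code | parts.tag
X2 | F
Z3 | F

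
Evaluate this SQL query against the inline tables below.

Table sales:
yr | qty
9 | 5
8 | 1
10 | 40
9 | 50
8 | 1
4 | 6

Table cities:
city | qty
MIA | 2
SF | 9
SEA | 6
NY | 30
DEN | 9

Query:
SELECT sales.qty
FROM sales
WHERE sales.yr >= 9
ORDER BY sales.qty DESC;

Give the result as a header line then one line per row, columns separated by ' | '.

After WHERE (3 rows):
sales.yr | sales.qty
9 | 5
10 | 40
9 | 50
After SELECT (3 rows):
sales.qty
5
40
50
After ORDER BY (3 rows):
sales.qty
50
40
5

== RESULT ==
sales.qty
50
40
5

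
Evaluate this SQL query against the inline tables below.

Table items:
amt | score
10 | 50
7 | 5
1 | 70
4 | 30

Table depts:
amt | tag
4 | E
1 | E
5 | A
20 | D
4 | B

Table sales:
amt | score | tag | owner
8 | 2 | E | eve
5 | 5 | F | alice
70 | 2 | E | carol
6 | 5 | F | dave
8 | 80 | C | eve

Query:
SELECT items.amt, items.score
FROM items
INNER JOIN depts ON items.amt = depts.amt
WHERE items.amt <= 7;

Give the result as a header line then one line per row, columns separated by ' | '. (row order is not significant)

After JOIN depts (3 rows):
items.amt | items.score | depts.amt | depts.tag
1 | 70 | 1 | E
4 | 30 | 4 | E
4 | 30 | 4 | B
After WHERE (3 rows):
items.amt | items.score | depts.amt | depts.tag
1 | 70 | 1 | E
4 | 30 | 4 | E
4 | 30 | 4 | B
After SELECT (3 rows):
items.amt | items.score
1 | 70
4 | 30
4 | 30

== RESULT ==
items.amt | items.score
1 | 70
4 | 30
4 | 30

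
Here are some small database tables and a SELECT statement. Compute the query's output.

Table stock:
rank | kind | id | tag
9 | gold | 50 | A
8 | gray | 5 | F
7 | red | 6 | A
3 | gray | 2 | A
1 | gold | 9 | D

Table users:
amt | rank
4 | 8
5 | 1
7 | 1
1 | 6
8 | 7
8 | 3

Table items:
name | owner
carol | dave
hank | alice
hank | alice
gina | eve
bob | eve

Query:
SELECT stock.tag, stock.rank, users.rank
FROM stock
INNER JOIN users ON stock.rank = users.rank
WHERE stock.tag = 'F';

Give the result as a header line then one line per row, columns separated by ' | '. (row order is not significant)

After JOIN users (5 rows):
stock.rank | stock.kind | stock.id | stock.tag | users.amt | users.rank
8 | gray | 5 | F | 4 | 8
7 | red | 6 | A | 8 | 7
3 | gray | 2 | A | 8 | 3
1 | gold | 9 | D | 5 | 1
1 | gold | 9 | D | 7 | 1
After WHERE (1 rows):
stock.rank | stock.kind | stock.id | stock.tag | users.amt | users.rank
8 | gray | 5 | F | 4 | 8
After SELECT (1 rows):
stock.tag | stock.rank | users.rank
F | 8 | 8

== RESULT ==
stock.tag | stock.rank | users.rank
F | 8 | 8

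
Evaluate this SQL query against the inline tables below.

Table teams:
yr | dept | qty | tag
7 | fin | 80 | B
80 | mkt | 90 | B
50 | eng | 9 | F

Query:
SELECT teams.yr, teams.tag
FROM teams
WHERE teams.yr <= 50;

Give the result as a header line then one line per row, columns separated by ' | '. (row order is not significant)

== RESULT ==
teams.yr | teams.tag
7 | B
50 | F

Derivation:
After WHERE (2 rows):
teams.yr | teams.dept | teams.qty | teams.tag
7 | fin | 80 | B
50 | eng | 9 | F
After SELECT (2 rows):
teams.yr | teams.tag
7 | B
50 | F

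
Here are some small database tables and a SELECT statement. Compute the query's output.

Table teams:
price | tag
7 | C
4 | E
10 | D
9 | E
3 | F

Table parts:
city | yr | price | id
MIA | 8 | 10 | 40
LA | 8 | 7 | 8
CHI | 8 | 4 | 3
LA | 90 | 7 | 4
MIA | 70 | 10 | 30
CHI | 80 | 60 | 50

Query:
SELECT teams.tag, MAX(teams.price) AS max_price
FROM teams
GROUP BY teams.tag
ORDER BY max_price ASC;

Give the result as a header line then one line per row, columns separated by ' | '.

After GROUP BY (4 rows):
teams.tag | max_price
C | 7
E | 9
D | 10
F | 3
After ORDER BY (4 rows):
teams.tag | max_price
F | 3
C | 7
E | 9
D | 10

== RESULT ==
teams.tag | max_price
F | 3
C | 7
E | 9
D | 10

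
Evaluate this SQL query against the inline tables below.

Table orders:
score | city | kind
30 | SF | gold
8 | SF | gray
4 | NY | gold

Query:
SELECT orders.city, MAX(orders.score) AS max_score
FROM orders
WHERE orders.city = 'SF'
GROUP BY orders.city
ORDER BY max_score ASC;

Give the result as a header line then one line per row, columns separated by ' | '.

== RESULT ==
orders.city | max_score
SF | 30

Derivation:
After WHERE (2 rows):
orders.score | orders.city | orders.kind
30 | SF | gold
8 | SF | gray
After GROUP BY (1 rows):
orders.city | max_score
SF | 30
After ORDER BY (1 rows):
orders.city | max_score
SF | 30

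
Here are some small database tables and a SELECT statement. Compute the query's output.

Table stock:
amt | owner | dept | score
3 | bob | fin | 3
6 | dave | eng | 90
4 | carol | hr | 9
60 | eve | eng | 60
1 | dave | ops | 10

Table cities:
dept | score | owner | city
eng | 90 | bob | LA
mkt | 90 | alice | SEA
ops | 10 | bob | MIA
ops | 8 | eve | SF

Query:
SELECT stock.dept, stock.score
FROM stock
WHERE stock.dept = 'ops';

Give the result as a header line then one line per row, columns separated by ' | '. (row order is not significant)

After WHERE (1 rows):
stock.amt | stock.owner | stock.dept | stock.score
1 | dave | ops | 10
After SELECT (1 rows):
stock.dept | stock.score
ops | 10

== RESULT ==
stock.dept | stock.score
ops | 10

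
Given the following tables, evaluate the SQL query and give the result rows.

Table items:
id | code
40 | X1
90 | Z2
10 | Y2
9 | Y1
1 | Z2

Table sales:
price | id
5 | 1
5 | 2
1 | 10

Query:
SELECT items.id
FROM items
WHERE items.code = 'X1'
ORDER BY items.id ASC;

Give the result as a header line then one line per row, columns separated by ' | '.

== RESULT ==
items.id
40

Derivation:
After WHERE (1 rows):
items.id | items.code
40 | X1
After SELECT (1 rows):
items.id
40
After ORDER BY (1 rows):
items.id
40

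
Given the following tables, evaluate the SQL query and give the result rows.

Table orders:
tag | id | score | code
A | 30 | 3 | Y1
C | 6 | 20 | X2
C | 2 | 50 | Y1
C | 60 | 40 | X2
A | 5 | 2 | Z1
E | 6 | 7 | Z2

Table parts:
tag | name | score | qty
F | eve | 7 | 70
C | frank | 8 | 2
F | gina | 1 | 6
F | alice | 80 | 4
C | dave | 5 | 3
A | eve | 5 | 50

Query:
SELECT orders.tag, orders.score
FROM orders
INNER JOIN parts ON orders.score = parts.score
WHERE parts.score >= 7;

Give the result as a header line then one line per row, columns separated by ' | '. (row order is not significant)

After JOIN parts (1 rows):
orders.tag | orders.id | orders.score | orders.code | parts.tag | parts.name | parts.score | parts.qty
E | 6 | 7 | Z2 | F | eve | 7 | 70
After WHERE (1 rows):
orders.tag | orders.id | orders.score | orders.code | parts.tag | parts.name | parts.score | parts.qty
E | 6 | 7 | Z2 | F | eve | 7 | 70
After SELECT (1 rows):
orders.tag | orders.score
E | 7

== RESULT ==
orders.tag | orders.score
E | 7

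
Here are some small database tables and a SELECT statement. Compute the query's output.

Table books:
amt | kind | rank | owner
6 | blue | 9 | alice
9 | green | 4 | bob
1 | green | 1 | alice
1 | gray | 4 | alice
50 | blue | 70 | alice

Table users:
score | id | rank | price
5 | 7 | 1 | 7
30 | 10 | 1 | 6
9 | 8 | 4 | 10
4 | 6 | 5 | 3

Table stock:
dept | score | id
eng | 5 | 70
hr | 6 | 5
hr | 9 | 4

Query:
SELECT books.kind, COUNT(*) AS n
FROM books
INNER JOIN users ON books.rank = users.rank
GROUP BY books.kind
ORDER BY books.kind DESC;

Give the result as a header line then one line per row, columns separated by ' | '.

After JOIN users (4 rows):
books.amt | books.kind | books.rank | books.owner | users.score | users.id | users.rank | users.price
9 | green | 4 | bob | 9 | 8 | 4 | 10
1 | green | 1 | alice | 5 | 7 | 1 | 7
1 | green | 1 | alice | 30 | 10 | 1 | 6
1 | gray | 4 | alice | 9 | 8 | 4 | 10
After GROUP BY (2 rows):
books.kind | n
green | 3
gray | 1
After ORDER BY (2 rows):
books.kind | n
green | 3
gray | 1

== RESULT ==
books.kind | n
green | 3
gray | 1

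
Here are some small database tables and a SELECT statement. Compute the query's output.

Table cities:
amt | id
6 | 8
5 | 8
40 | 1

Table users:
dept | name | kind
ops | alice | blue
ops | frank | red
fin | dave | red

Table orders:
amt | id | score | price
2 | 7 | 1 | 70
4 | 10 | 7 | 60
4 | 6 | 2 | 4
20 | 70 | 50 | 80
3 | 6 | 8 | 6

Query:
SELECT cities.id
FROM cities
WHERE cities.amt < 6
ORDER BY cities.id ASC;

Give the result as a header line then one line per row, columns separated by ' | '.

== RESULT ==
cities.id
8

Derivation:
After WHERE (1 rows):
cities.amt | cities.id
5 | 8
After SELECT (1 rows):
cities.id
8
After ORDER BY (1 rows):
cities.id
8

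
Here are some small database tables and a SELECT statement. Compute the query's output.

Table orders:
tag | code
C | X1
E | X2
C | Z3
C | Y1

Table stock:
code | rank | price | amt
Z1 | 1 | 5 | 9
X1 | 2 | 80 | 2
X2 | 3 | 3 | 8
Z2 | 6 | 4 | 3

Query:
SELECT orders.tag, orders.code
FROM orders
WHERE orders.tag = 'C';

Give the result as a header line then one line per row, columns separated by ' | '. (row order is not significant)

After WHERE (3 rows):
orders.tag | orders.code
C | X1
C | Z3
C | Y1
After SELECT (3 rows):
orders.tag | orders.code
C | X1
C | Z3
C | Y1

== RESULT ==
orders.tag | orders.code
C | X1
C | Z3
C | Y1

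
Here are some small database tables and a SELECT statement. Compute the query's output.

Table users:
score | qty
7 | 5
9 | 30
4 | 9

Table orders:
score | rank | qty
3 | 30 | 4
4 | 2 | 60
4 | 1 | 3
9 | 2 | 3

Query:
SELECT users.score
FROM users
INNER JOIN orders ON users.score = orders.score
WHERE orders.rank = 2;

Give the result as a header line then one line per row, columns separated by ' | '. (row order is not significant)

== RESULT ==
users.score
9
4

Derivation:
After JOIN orders (3 rows):
users.score | users.qty | orders.score | orders.rank | orders.qty
9 | 30 | 9 | 2 | 3
4 | 9 | 4 | 2 | 60
4 | 9 | 4 | 1 | 3
After WHERE (2 rows):
users.score | users.qty | orders.score | orders.rank | orders.qty
9 | 30 | 9 | 2 | 3
4 | 9 | 4 | 2 | 60
After SELECT (2 rows):
users.score
9
4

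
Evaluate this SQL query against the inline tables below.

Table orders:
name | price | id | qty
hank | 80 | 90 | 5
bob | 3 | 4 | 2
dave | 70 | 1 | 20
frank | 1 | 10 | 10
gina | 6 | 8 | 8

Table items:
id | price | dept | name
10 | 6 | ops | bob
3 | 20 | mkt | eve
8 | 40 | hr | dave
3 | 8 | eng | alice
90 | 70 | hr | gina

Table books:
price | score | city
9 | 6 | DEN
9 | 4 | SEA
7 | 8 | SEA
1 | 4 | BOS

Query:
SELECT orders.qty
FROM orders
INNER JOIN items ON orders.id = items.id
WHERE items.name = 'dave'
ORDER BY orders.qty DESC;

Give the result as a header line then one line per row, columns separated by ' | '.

== RESULT ==
orders.qty
8

Derivation:
After JOIN items (3 rows):
orders.name | orders.price | orders.id | orders.qty | items.id | items.price | items.dept | items.name
hank | 80 | 90 | 5 | 90 | 70 | hr | gina
frank | 1 | 10 | 10 | 10 | 6 | ops | bob
gina | 6 | 8 | 8 | 8 | 40 | hr | dave
After WHERE (1 rows):
orders.name | orders.price | orders.id | orders.qty | items.id | items.price | items.dept | items.name
gina | 6 | 8 | 8 | 8 | 40 | hr | dave
After SELECT (1 rows):
orders.qty
8
After ORDER BY (1 rows):
orders.qty
8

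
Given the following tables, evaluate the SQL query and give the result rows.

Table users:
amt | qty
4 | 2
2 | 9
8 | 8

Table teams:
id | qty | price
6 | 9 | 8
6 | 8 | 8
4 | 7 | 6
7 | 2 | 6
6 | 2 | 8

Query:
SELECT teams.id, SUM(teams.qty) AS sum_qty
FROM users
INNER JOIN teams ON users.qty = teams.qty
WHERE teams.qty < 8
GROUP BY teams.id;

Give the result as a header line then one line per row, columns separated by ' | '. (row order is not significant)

After JOIN teams (4 rows):
users.amt | users.qty | teams.id | teams.qty | teams.price
4 | 2 | 7 | 2 | 6
4 | 2 | 6 | 2 | 8
2 | 9 | 6 | 9 | 8
8 | 8 | 6 | 8 | 8
After WHERE (2 rows):
users.amt | users.qty | teams.id | teams.qty | teams.price
4 | 2 | 7 | 2 | 6
4 | 2 | 6 | 2 | 8
After GROUP BY (2 rows):
teams.id | sum_qty
7 | 2
6 | 2

== RESULT ==
teams.id | sum_qty
7 | 2
6 | 2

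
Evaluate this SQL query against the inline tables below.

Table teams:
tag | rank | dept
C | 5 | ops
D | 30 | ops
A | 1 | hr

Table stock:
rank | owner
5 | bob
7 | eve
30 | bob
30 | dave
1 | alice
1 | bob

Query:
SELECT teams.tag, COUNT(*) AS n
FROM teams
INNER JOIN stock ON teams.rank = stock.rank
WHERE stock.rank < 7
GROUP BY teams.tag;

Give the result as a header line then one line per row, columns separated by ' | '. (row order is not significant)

== RESULT ==
teams.tag | n
C | 1
A | 2

Derivation:
After JOIN stock (5 rows):
teams.tag | teams.rank | teams.dept | stock.rank | stock.owner
C | 5 | ops | 5 | bob
D | 30 | ops | 30 | bob
D | 30 | ops | 30 | dave
A | 1 | hr | 1 | alice
A | 1 | hr | 1 | bob
After WHERE (3 rows):
teams.tag | teams.rank | teams.dept | stock.rank | stock.owner
C | 5 | ops | 5 | bob
A | 1 | hr | 1 | alice
A | 1 | hr | 1 | bob
After GROUP BY (2 rows):
teams.tag | n
C | 1
A | 2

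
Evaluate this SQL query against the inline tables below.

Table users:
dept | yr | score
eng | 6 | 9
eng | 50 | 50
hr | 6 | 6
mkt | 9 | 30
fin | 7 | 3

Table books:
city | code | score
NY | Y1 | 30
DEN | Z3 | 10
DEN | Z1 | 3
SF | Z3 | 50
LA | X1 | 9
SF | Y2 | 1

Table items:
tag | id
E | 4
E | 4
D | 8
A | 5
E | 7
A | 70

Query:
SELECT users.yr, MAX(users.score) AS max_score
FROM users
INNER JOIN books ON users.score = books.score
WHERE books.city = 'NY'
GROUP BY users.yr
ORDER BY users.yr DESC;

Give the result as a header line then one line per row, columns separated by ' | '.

== RESULT ==
users.yr | max_score
9 | 30

Derivation:
After JOIN books (4 rows):
users.dept | users.yr | users.score | books.city | books.code | books.score
eng | 6 | 9 | LA | X1 | 9
eng | 50 | 50 | SF | Z3 | 50
mkt | 9 | 30 | NY | Y1 | 30
fin | 7 | 3 | DEN | Z1 | 3
After WHERE (1 rows):
users.dept | users.yr | users.score | books.city | books.code | books.score
mkt | 9 | 30 | NY | Y1 | 30
After GROUP BY (1 rows):
users.yr | max_score
9 | 30
After ORDER BY (1 rows):
users.yr | max_score
9 | 30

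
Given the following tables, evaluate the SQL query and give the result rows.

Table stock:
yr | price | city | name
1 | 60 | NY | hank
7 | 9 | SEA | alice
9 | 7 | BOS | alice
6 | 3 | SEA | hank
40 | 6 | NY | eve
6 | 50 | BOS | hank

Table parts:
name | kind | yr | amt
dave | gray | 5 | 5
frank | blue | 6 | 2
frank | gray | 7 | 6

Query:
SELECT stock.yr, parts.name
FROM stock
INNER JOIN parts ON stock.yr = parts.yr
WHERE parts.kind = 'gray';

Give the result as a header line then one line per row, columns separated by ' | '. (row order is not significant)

After JOIN parts (3 rows):
stock.yr | stock.price | stock.city | stock.name | parts.name | parts.kind | parts.yr | parts.amt
7 | 9 | SEA | alice | frank | gray | 7 | 6
6 | 3 | SEA | hank | frank | blue | 6 | 2
6 | 50 | BOS | hank | frank | blue | 6 | 2
After WHERE (1 rows):
stock.yr | stock.price | stock.city | stock.name | parts.name | parts.kind | parts.yr | parts.amt
7 | 9 | SEA | alice | frank | gray | 7 | 6
After SELECT (1 rows):
stock.yr | parts.name
7 | frank

== RESULT ==
stock.yr | parts.name
7 | frank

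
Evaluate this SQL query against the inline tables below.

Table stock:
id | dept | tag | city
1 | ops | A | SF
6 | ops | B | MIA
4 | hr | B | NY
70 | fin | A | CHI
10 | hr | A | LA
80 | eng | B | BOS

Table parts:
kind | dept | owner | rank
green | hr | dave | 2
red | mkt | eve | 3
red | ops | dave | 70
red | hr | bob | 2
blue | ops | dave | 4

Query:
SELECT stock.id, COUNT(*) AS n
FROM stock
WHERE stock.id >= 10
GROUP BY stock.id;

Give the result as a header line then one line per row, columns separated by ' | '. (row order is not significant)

After WHERE (3 rows):
stock.id | stock.dept | stock.tag | stock.city
70 | fin | A | CHI
10 | hr | A | LA
80 | eng | B | BOS
After GROUP BY (3 rows):
stock.id | n
70 | 1
10 | 1
80 | 1

== RESULT ==
stock.id | n
70 | 1
10 | 1
80 | 1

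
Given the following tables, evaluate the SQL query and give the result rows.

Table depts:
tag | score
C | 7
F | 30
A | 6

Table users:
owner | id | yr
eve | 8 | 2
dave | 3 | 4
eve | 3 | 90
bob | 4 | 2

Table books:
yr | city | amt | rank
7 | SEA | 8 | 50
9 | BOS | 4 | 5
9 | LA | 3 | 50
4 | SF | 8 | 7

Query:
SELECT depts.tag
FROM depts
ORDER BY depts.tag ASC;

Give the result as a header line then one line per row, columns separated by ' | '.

== RESULT ==
depts.tag
A
C
F

Derivation:
After SELECT (3 rows):
depts.tag
C
F
A
After ORDER BY (3 rows):
depts.tag
A
C
F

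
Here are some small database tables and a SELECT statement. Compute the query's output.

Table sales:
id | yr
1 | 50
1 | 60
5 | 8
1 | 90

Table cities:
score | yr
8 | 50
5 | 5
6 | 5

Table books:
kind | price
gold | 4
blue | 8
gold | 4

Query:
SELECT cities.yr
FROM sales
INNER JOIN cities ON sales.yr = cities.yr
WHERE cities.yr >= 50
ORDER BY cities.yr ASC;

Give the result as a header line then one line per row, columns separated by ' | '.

After JOIN cities (1 rows):
sales.id | sales.yr | cities.score | cities.yr
1 | 50 | 8 | 50
After WHERE (1 rows):
sales.id | sales.yr | cities.score | cities.yr
1 | 50 | 8 | 50
After SELECT (1 rows):
cities.yr
50
After ORDER BY (1 rows):
cities.yr
50

== RESULT ==
cities.yr
50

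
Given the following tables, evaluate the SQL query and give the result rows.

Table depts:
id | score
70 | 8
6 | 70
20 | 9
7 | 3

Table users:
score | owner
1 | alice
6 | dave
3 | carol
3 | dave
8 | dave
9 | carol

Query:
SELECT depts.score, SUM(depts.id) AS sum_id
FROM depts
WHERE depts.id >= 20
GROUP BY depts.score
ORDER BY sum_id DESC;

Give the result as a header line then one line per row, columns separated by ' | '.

After WHERE (2 rows):
depts.id | depts.score
70 | 8
20 | 9
After GROUP BY (2 rows):
depts.score | sum_id
8 | 70
9 | 20
After ORDER BY (2 rows):
depts.score | sum_id
8 | 70
9 | 20

== RESULT ==
depts.score | sum_id
8 | 70
9 | 20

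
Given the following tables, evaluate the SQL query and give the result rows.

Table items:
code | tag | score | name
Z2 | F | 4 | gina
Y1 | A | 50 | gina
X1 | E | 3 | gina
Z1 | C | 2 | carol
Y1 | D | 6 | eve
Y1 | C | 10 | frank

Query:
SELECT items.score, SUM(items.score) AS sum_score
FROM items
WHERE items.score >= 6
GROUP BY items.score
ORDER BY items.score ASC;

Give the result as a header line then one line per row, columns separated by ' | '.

== RESULT ==
items.score | sum_score
6 | 6
10 | 10
50 | 50

Derivation:
After WHERE (3 rows):
items.code | items.tag | items.score | items.name
Y1 | A | 50 | gina
Y1 | D | 6 | eve
Y1 | C | 10 | frank
After GROUP BY (3 rows):
items.score | sum_score
50 | 50
6 | 6
10 | 10
After ORDER BY (3 rows):
items.score | sum_score
6 | 6
10 | 10
50 | 50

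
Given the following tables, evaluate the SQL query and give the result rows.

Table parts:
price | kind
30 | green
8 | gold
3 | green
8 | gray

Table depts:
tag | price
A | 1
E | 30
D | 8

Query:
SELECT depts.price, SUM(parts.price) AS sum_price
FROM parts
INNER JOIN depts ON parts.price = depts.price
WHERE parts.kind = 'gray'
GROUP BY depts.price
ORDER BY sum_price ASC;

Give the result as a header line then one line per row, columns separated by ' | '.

== RESULT ==
depts.price | sum_price
8 | 8

Derivation:
After JOIN depts (3 rows):
parts.price | parts.kind | depts.tag | depts.price
30 | green | E | 30
8 | gold | D | 8
8 | gray | D | 8
After WHERE (1 rows):
parts.price | parts.kind | depts.tag | depts.price
8 | gray | D | 8
After GROUP BY (1 rows):
depts.price | sum_price
8 | 8
After ORDER BY (1 rows):
depts.price | sum_price
8 | 8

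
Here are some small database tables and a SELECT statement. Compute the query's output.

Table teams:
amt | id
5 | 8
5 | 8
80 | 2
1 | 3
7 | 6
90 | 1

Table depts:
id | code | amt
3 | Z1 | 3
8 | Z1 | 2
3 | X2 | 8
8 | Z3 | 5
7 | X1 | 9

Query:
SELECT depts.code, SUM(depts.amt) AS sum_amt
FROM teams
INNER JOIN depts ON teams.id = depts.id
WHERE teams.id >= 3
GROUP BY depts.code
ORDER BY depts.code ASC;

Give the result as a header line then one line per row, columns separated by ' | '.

After JOIN depts (6 rows):
teams.amt | teams.id | depts.id | depts.code | depts.amt
5 | 8 | 8 | Z1 | 2
5 | 8 | 8 | Z3 | 5
5 | 8 | 8 | Z1 | 2
5 | 8 | 8 | Z3 | 5
1 | 3 | 3 | Z1 | 3
1 | 3 | 3 | X2 | 8
After WHERE (6 rows):
teams.amt | teams.id | depts.id | depts.code | depts.amt
5 | 8 | 8 | Z1 | 2
5 | 8 | 8 | Z3 | 5
5 | 8 | 8 | Z1 | 2
5 | 8 | 8 | Z3 | 5
1 | 3 | 3 | Z1 | 3
1 | 3 | 3 | X2 | 8
After GROUP BY (3 rows):
depts.code | sum_amt
Z1 | 7
Z3 | 10
X2 | 8
After ORDER BY (3 rows):
depts.code | sum_amt
X2 | 8
Z1 | 7
Z3 | 10

== RESULT ==
depts.code | sum_amt
X2 | 8
Z1 | 7
Z3 | 10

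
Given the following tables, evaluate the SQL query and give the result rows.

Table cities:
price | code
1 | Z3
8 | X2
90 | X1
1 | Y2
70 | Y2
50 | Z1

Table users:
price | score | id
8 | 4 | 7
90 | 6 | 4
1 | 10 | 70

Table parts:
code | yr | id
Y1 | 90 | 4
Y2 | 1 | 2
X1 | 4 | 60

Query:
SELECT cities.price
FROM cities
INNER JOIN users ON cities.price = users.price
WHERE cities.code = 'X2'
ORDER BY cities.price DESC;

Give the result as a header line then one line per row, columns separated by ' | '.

== RESULT ==
cities.price
8

Derivation:
After JOIN users (4 rows):
cities.price | cities.code | users.price | users.score | users.id
1 | Z3 | 1 | 10 | 70
8 | X2 | 8 | 4 | 7
90 | X1 | 90 | 6 | 4
1 | Y2 | 1 | 10 | 70
After WHERE (1 rows):
cities.price | cities.code | users.price | users.score | users.id
8 | X2 | 8 | 4 | 7
After SELECT (1 rows):
cities.price
8
After ORDER BY (1 rows):
cities.price
8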